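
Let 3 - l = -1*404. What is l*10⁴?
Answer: 4070000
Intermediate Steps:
l = 407 (l = 3 - (-1)*404 = 3 - 1*(-404) = 3 + 404 = 407)
l*10⁴ = 407*10⁴ = 407*10000 = 4070000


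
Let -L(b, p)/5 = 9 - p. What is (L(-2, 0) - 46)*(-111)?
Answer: 10101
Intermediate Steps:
L(b, p) = -45 + 5*p (L(b, p) = -5*(9 - p) = -45 + 5*p)
(L(-2, 0) - 46)*(-111) = ((-45 + 5*0) - 46)*(-111) = ((-45 + 0) - 46)*(-111) = (-45 - 46)*(-111) = -91*(-111) = 10101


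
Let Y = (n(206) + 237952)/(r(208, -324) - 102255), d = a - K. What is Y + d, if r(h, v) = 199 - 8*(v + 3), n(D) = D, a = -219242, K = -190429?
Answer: -1433392951/49744 ≈ -28815.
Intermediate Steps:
r(h, v) = 175 - 8*v (r(h, v) = 199 - 8*(3 + v) = 199 - (24 + 8*v) = 199 + (-24 - 8*v) = 175 - 8*v)
d = -28813 (d = -219242 - 1*(-190429) = -219242 + 190429 = -28813)
Y = -119079/49744 (Y = (206 + 237952)/((175 - 8*(-324)) - 102255) = 238158/((175 + 2592) - 102255) = 238158/(2767 - 102255) = 238158/(-99488) = 238158*(-1/99488) = -119079/49744 ≈ -2.3938)
Y + d = -119079/49744 - 28813 = -1433392951/49744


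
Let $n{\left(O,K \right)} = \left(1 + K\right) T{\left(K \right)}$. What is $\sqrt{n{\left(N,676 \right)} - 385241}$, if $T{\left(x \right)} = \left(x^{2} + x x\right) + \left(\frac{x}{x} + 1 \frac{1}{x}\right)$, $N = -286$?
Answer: $\frac{\sqrt{418011996117}}{26} \approx 24867.0$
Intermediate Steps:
$T{\left(x \right)} = 1 + \frac{1}{x} + 2 x^{2}$ ($T{\left(x \right)} = \left(x^{2} + x^{2}\right) + \left(1 + \frac{1}{x}\right) = 2 x^{2} + \left(1 + \frac{1}{x}\right) = 1 + \frac{1}{x} + 2 x^{2}$)
$n{\left(O,K \right)} = \frac{\left(1 + K\right) \left(1 + K + 2 K^{3}\right)}{K}$ ($n{\left(O,K \right)} = \left(1 + K\right) \frac{1 + K + 2 K^{3}}{K} = \frac{\left(1 + K\right) \left(1 + K + 2 K^{3}\right)}{K}$)
$\sqrt{n{\left(N,676 \right)} - 385241} = \sqrt{\frac{\left(1 + 676\right) \left(1 + 676 + 2 \cdot 676^{3}\right)}{676} - 385241} = \sqrt{\frac{1}{676} \cdot 677 \left(1 + 676 + 2 \cdot 308915776\right) - 385241} = \sqrt{\frac{1}{676} \cdot 677 \left(1 + 676 + 617831552\right) - 385241} = \sqrt{\frac{1}{676} \cdot 677 \cdot 617832229 - 385241} = \sqrt{\frac{418272419033}{676} - 385241} = \sqrt{\frac{418011996117}{676}} = \frac{\sqrt{418011996117}}{26}$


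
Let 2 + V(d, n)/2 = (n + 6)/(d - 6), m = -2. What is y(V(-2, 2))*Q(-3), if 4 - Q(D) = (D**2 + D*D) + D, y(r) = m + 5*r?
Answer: 352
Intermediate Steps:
V(d, n) = -4 + 2*(6 + n)/(-6 + d) (V(d, n) = -4 + 2*((n + 6)/(d - 6)) = -4 + 2*((6 + n)/(-6 + d)) = -4 + 2*(6 + n)/(-6 + d))
y(r) = -2 + 5*r
Q(D) = 4 - D - 2*D**2 (Q(D) = 4 - ((D**2 + D*D) + D) = 4 - ((D**2 + D**2) + D) = 4 - (2*D**2 + D) = 4 - (D + 2*D**2) = 4 + (-D - 2*D**2) = 4 - D - 2*D**2)
y(V(-2, 2))*Q(-3) = (-2 + 5*(2*(18 + 2 - 2*(-2))/(-6 - 2)))*(4 - 1*(-3) - 2*(-3)**2) = (-2 + 5*(2*(18 + 2 + 4)/(-8)))*(4 + 3 - 2*9) = (-2 + 5*(2*(-1/8)*24))*(4 + 3 - 18) = (-2 + 5*(-6))*(-11) = (-2 - 30)*(-11) = -32*(-11) = 352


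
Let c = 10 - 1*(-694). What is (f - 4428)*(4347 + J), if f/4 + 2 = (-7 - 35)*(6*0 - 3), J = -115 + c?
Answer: -19408352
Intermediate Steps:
c = 704 (c = 10 + 694 = 704)
J = 589 (J = -115 + 704 = 589)
f = 496 (f = -8 + 4*((-7 - 35)*(6*0 - 3)) = -8 + 4*(-42*(0 - 3)) = -8 + 4*(-42*(-3)) = -8 + 4*126 = -8 + 504 = 496)
(f - 4428)*(4347 + J) = (496 - 4428)*(4347 + 589) = -3932*4936 = -19408352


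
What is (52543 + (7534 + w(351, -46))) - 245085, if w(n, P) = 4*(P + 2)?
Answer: -185184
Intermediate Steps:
w(n, P) = 8 + 4*P (w(n, P) = 4*(2 + P) = 8 + 4*P)
(52543 + (7534 + w(351, -46))) - 245085 = (52543 + (7534 + (8 + 4*(-46)))) - 245085 = (52543 + (7534 + (8 - 184))) - 245085 = (52543 + (7534 - 176)) - 245085 = (52543 + 7358) - 245085 = 59901 - 245085 = -185184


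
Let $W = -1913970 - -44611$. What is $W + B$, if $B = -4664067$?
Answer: $-6533426$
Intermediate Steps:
$W = -1869359$ ($W = -1913970 + 44611 = -1869359$)
$W + B = -1869359 - 4664067 = -6533426$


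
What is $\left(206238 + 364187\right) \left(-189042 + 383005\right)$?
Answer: $110641344275$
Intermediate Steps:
$\left(206238 + 364187\right) \left(-189042 + 383005\right) = 570425 \cdot 193963 = 110641344275$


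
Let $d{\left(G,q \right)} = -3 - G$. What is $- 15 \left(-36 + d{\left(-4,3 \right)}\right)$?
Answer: $525$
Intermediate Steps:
$- 15 \left(-36 + d{\left(-4,3 \right)}\right) = - 15 \left(-36 - -1\right) = - 15 \left(-36 + \left(-3 + 4\right)\right) = - 15 \left(-36 + 1\right) = \left(-15\right) \left(-35\right) = 525$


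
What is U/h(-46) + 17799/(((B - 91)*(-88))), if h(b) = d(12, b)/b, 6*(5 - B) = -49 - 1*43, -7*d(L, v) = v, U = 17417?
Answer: -2274467467/18656 ≈ -1.2192e+5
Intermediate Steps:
d(L, v) = -v/7
B = 61/3 (B = 5 - (-49 - 1*43)/6 = 5 - (-49 - 43)/6 = 5 - ⅙*(-92) = 5 + 46/3 = 61/3 ≈ 20.333)
h(b) = -⅐ (h(b) = (-b/7)/b = -⅐)
U/h(-46) + 17799/(((B - 91)*(-88))) = 17417/(-⅐) + 17799/(((61/3 - 91)*(-88))) = 17417*(-7) + 17799/((-212/3*(-88))) = -121919 + 17799/(18656/3) = -121919 + 17799*(3/18656) = -121919 + 53397/18656 = -2274467467/18656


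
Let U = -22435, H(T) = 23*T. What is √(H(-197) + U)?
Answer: I*√26966 ≈ 164.21*I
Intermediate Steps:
√(H(-197) + U) = √(23*(-197) - 22435) = √(-4531 - 22435) = √(-26966) = I*√26966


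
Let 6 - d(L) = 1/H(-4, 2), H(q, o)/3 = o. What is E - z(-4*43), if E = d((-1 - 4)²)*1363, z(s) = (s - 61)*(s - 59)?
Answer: -275233/6 ≈ -45872.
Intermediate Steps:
H(q, o) = 3*o
d(L) = 35/6 (d(L) = 6 - 1/(3*2) = 6 - 1/6 = 6 - 1*⅙ = 6 - ⅙ = 35/6)
z(s) = (-61 + s)*(-59 + s)
E = 47705/6 (E = (35/6)*1363 = 47705/6 ≈ 7950.8)
E - z(-4*43) = 47705/6 - (3599 + (-4*43)² - (-480)*43) = 47705/6 - (3599 + (-172)² - 120*(-172)) = 47705/6 - (3599 + 29584 + 20640) = 47705/6 - 1*53823 = 47705/6 - 53823 = -275233/6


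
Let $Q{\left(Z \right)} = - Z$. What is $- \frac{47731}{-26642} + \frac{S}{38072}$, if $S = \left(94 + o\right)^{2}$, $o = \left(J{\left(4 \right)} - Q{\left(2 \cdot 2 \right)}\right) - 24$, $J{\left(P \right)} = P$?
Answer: $\frac{123706535}{63394639} \approx 1.9514$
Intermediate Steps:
$o = -16$ ($o = \left(4 - - 2 \cdot 2\right) - 24 = \left(4 - \left(-1\right) 4\right) - 24 = \left(4 - -4\right) - 24 = \left(4 + 4\right) - 24 = 8 - 24 = -16$)
$S = 6084$ ($S = \left(94 - 16\right)^{2} = 78^{2} = 6084$)
$- \frac{47731}{-26642} + \frac{S}{38072} = - \frac{47731}{-26642} + \frac{6084}{38072} = \left(-47731\right) \left(- \frac{1}{26642}\right) + 6084 \cdot \frac{1}{38072} = \frac{47731}{26642} + \frac{1521}{9518} = \frac{123706535}{63394639}$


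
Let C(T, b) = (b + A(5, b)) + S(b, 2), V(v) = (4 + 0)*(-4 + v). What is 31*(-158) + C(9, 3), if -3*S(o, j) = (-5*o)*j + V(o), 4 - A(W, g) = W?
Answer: -14654/3 ≈ -4884.7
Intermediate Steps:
V(v) = -16 + 4*v (V(v) = 4*(-4 + v) = -16 + 4*v)
A(W, g) = 4 - W
S(o, j) = 16/3 - 4*o/3 + 5*j*o/3 (S(o, j) = -((-5*o)*j + (-16 + 4*o))/3 = -(-5*j*o + (-16 + 4*o))/3 = -(-16 + 4*o - 5*j*o)/3 = 16/3 - 4*o/3 + 5*j*o/3)
C(T, b) = 13/3 + 3*b (C(T, b) = (b + (4 - 1*5)) + (16/3 - 4*b/3 + (5/3)*2*b) = (b + (4 - 5)) + (16/3 - 4*b/3 + 10*b/3) = (b - 1) + (16/3 + 2*b) = (-1 + b) + (16/3 + 2*b) = 13/3 + 3*b)
31*(-158) + C(9, 3) = 31*(-158) + (13/3 + 3*3) = -4898 + (13/3 + 9) = -4898 + 40/3 = -14654/3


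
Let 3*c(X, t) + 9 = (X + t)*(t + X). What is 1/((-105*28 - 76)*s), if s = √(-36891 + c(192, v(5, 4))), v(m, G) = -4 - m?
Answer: I*√2859/25868232 ≈ 2.067e-6*I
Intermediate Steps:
c(X, t) = -3 + (X + t)²/3 (c(X, t) = -3 + ((X + t)*(t + X))/3 = -3 + ((X + t)*(X + t))/3 = -3 + (X + t)²/3)
s = 3*I*√2859 (s = √(-36891 + (-3 + (192 + (-4 - 1*5))²/3)) = √(-36891 + (-3 + (192 + (-4 - 5))²/3)) = √(-36891 + (-3 + (192 - 9)²/3)) = √(-36891 + (-3 + (⅓)*183²)) = √(-36891 + (-3 + (⅓)*33489)) = √(-36891 + (-3 + 11163)) = √(-36891 + 11160) = √(-25731) = 3*I*√2859 ≈ 160.41*I)
1/((-105*28 - 76)*s) = 1/((-105*28 - 76)*((3*I*√2859))) = (-I*√2859/8577)/(-2940 - 76) = (-I*√2859/8577)/(-3016) = -(-1)*I*√2859/25868232 = I*√2859/25868232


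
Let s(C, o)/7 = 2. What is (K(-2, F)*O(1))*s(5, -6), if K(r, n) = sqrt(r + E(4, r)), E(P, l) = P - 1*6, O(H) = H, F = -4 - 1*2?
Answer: 28*I ≈ 28.0*I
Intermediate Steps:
F = -6 (F = -4 - 2 = -6)
E(P, l) = -6 + P (E(P, l) = P - 6 = -6 + P)
K(r, n) = sqrt(-2 + r) (K(r, n) = sqrt(r + (-6 + 4)) = sqrt(r - 2) = sqrt(-2 + r))
s(C, o) = 14 (s(C, o) = 7*2 = 14)
(K(-2, F)*O(1))*s(5, -6) = (sqrt(-2 - 2)*1)*14 = (sqrt(-4)*1)*14 = ((2*I)*1)*14 = (2*I)*14 = 28*I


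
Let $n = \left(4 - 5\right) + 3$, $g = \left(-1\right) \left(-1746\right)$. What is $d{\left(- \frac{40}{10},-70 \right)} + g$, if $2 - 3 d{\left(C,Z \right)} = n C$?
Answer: $\frac{5248}{3} \approx 1749.3$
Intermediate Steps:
$g = 1746$
$n = 2$ ($n = -1 + 3 = 2$)
$d{\left(C,Z \right)} = \frac{2}{3} - \frac{2 C}{3}$
$d{\left(- \frac{40}{10},-70 \right)} + g = \left(\frac{2}{3} - \frac{2 \left(- \frac{40}{10}\right)}{3}\right) + 1746 = \left(\frac{2}{3} - \frac{2 \left(\left(-40\right) \frac{1}{10}\right)}{3}\right) + 1746 = \left(\frac{2}{3} - - \frac{8}{3}\right) + 1746 = \left(\frac{2}{3} + \frac{8}{3}\right) + 1746 = \frac{10}{3} + 1746 = \frac{5248}{3}$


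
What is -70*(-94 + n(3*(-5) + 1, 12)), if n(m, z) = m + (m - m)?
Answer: 7560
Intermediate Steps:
n(m, z) = m (n(m, z) = m + 0 = m)
-70*(-94 + n(3*(-5) + 1, 12)) = -70*(-94 + (3*(-5) + 1)) = -70*(-94 + (-15 + 1)) = -70*(-94 - 14) = -70*(-108) = 7560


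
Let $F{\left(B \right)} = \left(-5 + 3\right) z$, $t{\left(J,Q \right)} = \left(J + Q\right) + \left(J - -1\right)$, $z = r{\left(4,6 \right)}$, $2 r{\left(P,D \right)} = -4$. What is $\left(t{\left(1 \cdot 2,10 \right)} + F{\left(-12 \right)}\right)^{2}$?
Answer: $361$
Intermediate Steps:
$r{\left(P,D \right)} = -2$ ($r{\left(P,D \right)} = \frac{1}{2} \left(-4\right) = -2$)
$z = -2$
$t{\left(J,Q \right)} = 1 + Q + 2 J$ ($t{\left(J,Q \right)} = \left(J + Q\right) + \left(J + 1\right) = \left(J + Q\right) + \left(1 + J\right) = 1 + Q + 2 J$)
$F{\left(B \right)} = 4$ ($F{\left(B \right)} = \left(-5 + 3\right) \left(-2\right) = \left(-2\right) \left(-2\right) = 4$)
$\left(t{\left(1 \cdot 2,10 \right)} + F{\left(-12 \right)}\right)^{2} = \left(\left(1 + 10 + 2 \cdot 1 \cdot 2\right) + 4\right)^{2} = \left(\left(1 + 10 + 2 \cdot 2\right) + 4\right)^{2} = \left(\left(1 + 10 + 4\right) + 4\right)^{2} = \left(15 + 4\right)^{2} = 19^{2} = 361$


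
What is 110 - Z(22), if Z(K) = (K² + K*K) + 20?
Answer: -878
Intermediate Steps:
Z(K) = 20 + 2*K² (Z(K) = (K² + K²) + 20 = 2*K² + 20 = 20 + 2*K²)
110 - Z(22) = 110 - (20 + 2*22²) = 110 - (20 + 2*484) = 110 - (20 + 968) = 110 - 1*988 = 110 - 988 = -878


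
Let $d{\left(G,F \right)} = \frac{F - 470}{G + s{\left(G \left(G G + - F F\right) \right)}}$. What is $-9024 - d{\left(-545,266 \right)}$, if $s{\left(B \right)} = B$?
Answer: $- \frac{32729822406}{3626975} \approx -9024.0$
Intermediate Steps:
$d{\left(G,F \right)} = \frac{-470 + F}{G + G \left(G^{2} - F^{2}\right)}$ ($d{\left(G,F \right)} = \frac{F - 470}{G + G \left(G G + - F F\right)} = \frac{-470 + F}{G + G \left(G^{2} - F^{2}\right)}$)
$-9024 - d{\left(-545,266 \right)} = -9024 - \frac{470 - 266}{\left(-545\right) \left(-1 + 266^{2} - \left(-545\right)^{2}\right)} = -9024 - - \frac{470 - 266}{545 \left(-1 + 70756 - 297025\right)} = -9024 - \left(- \frac{1}{545}\right) \frac{1}{-1 + 70756 - 297025} \cdot 204 = -9024 - \left(- \frac{1}{545}\right) \frac{1}{-226270} \cdot 204 = -9024 - \left(- \frac{1}{545}\right) \left(- \frac{1}{226270}\right) 204 = -9024 - \frac{6}{3626975} = - \frac{32729822406}{3626975}$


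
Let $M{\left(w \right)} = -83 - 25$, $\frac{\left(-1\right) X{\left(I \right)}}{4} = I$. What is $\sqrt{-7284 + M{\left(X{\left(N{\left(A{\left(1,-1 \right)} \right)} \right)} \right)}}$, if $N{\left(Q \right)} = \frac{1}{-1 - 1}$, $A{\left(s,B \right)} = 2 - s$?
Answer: $4 i \sqrt{462} \approx 85.977 i$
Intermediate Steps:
$N{\left(Q \right)} = - \frac{1}{2}$ ($N{\left(Q \right)} = \frac{1}{-2} = - \frac{1}{2}$)
$X{\left(I \right)} = - 4 I$
$M{\left(w \right)} = -108$ ($M{\left(w \right)} = -83 - 25 = -108$)
$\sqrt{-7284 + M{\left(X{\left(N{\left(A{\left(1,-1 \right)} \right)} \right)} \right)}} = \sqrt{-7284 - 108} = \sqrt{-7392} = 4 i \sqrt{462}$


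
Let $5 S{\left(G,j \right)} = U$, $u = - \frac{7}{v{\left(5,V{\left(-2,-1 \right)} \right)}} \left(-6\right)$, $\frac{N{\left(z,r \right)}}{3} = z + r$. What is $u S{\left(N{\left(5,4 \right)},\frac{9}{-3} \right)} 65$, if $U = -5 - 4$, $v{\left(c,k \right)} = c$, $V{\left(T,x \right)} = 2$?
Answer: $- \frac{4914}{5} \approx -982.8$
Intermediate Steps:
$N{\left(z,r \right)} = 3 r + 3 z$ ($N{\left(z,r \right)} = 3 \left(z + r\right) = 3 \left(r + z\right) = 3 r + 3 z$)
$U = -9$
$u = \frac{42}{5}$ ($u = - \frac{7}{5} \left(-6\right) = \left(-7\right) \frac{1}{5} \left(-6\right) = \left(- \frac{7}{5}\right) \left(-6\right) = \frac{42}{5} \approx 8.4$)
$S{\left(G,j \right)} = - \frac{9}{5}$ ($S{\left(G,j \right)} = \frac{1}{5} \left(-9\right) = - \frac{9}{5}$)
$u S{\left(N{\left(5,4 \right)},\frac{9}{-3} \right)} 65 = \frac{42}{5} \left(- \frac{9}{5}\right) 65 = \left(- \frac{378}{25}\right) 65 = - \frac{4914}{5}$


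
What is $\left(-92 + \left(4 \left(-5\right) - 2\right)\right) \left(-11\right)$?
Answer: $1254$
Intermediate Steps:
$\left(-92 + \left(4 \left(-5\right) - 2\right)\right) \left(-11\right) = \left(-92 - 22\right) \left(-11\right) = \left(-114\right) \left(-11\right) = 1254$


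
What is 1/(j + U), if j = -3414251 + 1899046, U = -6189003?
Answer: -1/7704208 ≈ -1.2980e-7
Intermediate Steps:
j = -1515205
1/(j + U) = 1/(-1515205 - 6189003) = 1/(-7704208) = -1/7704208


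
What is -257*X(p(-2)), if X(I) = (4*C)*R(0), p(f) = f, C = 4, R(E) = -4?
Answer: 16448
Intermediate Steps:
X(I) = -64 (X(I) = (4*4)*(-4) = 16*(-4) = -64)
-257*X(p(-2)) = -257*(-64) = 16448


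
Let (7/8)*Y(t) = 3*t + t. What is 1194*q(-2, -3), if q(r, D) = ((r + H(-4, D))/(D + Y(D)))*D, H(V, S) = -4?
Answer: -16716/13 ≈ -1285.8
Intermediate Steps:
Y(t) = 32*t/7 (Y(t) = 8*(3*t + t)/7 = 8*(4*t)/7 = 32*t/7)
q(r, D) = -28/39 + 7*r/39 (q(r, D) = ((r - 4)/(D + 32*D/7))*D = ((-4 + r)/((39*D/7)))*D = ((-4 + r)*(7/(39*D)))*D = (7*(-4 + r)/(39*D))*D = -28/39 + 7*r/39)
1194*q(-2, -3) = 1194*(-28/39 + (7/39)*(-2)) = 1194*(-28/39 - 14/39) = 1194*(-14/13) = -16716/13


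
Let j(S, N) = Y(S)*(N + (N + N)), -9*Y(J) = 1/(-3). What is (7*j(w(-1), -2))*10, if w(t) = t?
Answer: -140/9 ≈ -15.556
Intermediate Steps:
Y(J) = 1/27 (Y(J) = -1/(9*(-3)) = -(-1)/(9*3) = -1/9*(-1/3) = 1/27)
j(S, N) = N/9 (j(S, N) = (N + (N + N))/27 = (N + 2*N)/27 = (3*N)/27 = N/9)
(7*j(w(-1), -2))*10 = (7*((1/9)*(-2)))*10 = (7*(-2/9))*10 = -14/9*10 = -140/9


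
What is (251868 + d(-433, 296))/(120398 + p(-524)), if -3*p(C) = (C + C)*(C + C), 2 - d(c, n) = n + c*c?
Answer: -38451/147422 ≈ -0.26082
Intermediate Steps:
d(c, n) = 2 - n - c² (d(c, n) = 2 - (n + c*c) = 2 - (n + c²) = 2 + (-n - c²) = 2 - n - c²)
p(C) = -4*C²/3 (p(C) = -(C + C)*(C + C)/3 = -2*C*2*C/3 = -4*C²/3)
(251868 + d(-433, 296))/(120398 + p(-524)) = (251868 + (2 - 1*296 - 1*(-433)²))/(120398 - 4/3*(-524)²) = (251868 + (2 - 296 - 1*187489))/(120398 - 4/3*274576) = (251868 + (2 - 296 - 187489))/(120398 - 1098304/3) = (251868 - 187783)/(-737110/3) = 64085*(-3/737110) = -38451/147422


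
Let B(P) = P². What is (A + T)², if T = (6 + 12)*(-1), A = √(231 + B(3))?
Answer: 564 - 144*√15 ≈ 6.2904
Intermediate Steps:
A = 4*√15 (A = √(231 + 3²) = √(231 + 9) = √240 = 4*√15 ≈ 15.492)
T = -18 (T = 18*(-1) = -18)
(A + T)² = (4*√15 - 18)² = (-18 + 4*√15)²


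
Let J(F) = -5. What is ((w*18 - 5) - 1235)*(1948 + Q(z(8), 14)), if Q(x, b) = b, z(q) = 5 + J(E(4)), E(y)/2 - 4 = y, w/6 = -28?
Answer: -8365968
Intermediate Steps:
w = -168 (w = 6*(-28) = -168)
E(y) = 8 + 2*y
z(q) = 0 (z(q) = 5 - 5 = 0)
((w*18 - 5) - 1235)*(1948 + Q(z(8), 14)) = ((-168*18 - 5) - 1235)*(1948 + 14) = ((-3024 - 5) - 1235)*1962 = (-3029 - 1235)*1962 = -4264*1962 = -8365968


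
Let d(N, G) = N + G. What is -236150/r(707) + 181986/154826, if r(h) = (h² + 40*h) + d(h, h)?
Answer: 4271946607/5856216037 ≈ 0.72947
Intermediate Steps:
d(N, G) = G + N
r(h) = h² + 42*h (r(h) = (h² + 40*h) + (h + h) = (h² + 40*h) + 2*h = h² + 42*h)
-236150/r(707) + 181986/154826 = -236150*1/(707*(42 + 707)) + 181986/154826 = -236150/(707*749) + 181986*(1/154826) = -236150/529543 + 12999/11059 = 4271946607/5856216037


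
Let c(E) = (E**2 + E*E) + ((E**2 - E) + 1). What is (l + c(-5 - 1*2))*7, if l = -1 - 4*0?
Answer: 1078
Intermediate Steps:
l = -1 (l = -1 + 0 = -1)
c(E) = 1 - E + 3*E**2 (c(E) = (E**2 + E**2) + (1 + E**2 - E) = 2*E**2 + (1 + E**2 - E) = 1 - E + 3*E**2)
(l + c(-5 - 1*2))*7 = (-1 + (1 - (-5 - 1*2) + 3*(-5 - 1*2)**2))*7 = (-1 + (1 - (-5 - 2) + 3*(-5 - 2)**2))*7 = (-1 + (1 - 1*(-7) + 3*(-7)**2))*7 = (-1 + (1 + 7 + 3*49))*7 = (-1 + (1 + 7 + 147))*7 = (-1 + 155)*7 = 154*7 = 1078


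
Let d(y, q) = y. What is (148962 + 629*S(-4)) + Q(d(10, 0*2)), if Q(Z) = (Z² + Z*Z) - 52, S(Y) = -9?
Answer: 143449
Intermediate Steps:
Q(Z) = -52 + 2*Z² (Q(Z) = (Z² + Z²) - 52 = 2*Z² - 52 = -52 + 2*Z²)
(148962 + 629*S(-4)) + Q(d(10, 0*2)) = (148962 + 629*(-9)) + (-52 + 2*10²) = (148962 - 5661) + (-52 + 2*100) = 143301 + (-52 + 200) = 143301 + 148 = 143449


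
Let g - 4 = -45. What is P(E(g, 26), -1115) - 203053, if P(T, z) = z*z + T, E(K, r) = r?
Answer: 1040198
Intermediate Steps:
g = -41 (g = 4 - 45 = -41)
P(T, z) = T + z**2 (P(T, z) = z**2 + T = T + z**2)
P(E(g, 26), -1115) - 203053 = (26 + (-1115)**2) - 203053 = (26 + 1243225) - 203053 = 1243251 - 203053 = 1040198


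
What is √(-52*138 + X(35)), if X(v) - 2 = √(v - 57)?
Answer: √(-7174 + I*√22) ≈ 0.0277 + 84.699*I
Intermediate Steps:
X(v) = 2 + √(-57 + v) (X(v) = 2 + √(v - 57) = 2 + √(-57 + v))
√(-52*138 + X(35)) = √(-52*138 + (2 + √(-57 + 35))) = √(-7176 + (2 + √(-22))) = √(-7176 + (2 + I*√22)) = √(-7174 + I*√22)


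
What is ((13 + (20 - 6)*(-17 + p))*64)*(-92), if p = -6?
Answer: 1819392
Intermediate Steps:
((13 + (20 - 6)*(-17 + p))*64)*(-92) = ((13 + (20 - 6)*(-17 - 6))*64)*(-92) = ((13 + 14*(-23))*64)*(-92) = ((13 - 322)*64)*(-92) = -309*64*(-92) = -19776*(-92) = 1819392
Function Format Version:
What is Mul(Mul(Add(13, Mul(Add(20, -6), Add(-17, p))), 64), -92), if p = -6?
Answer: 1819392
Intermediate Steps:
Mul(Mul(Add(13, Mul(Add(20, -6), Add(-17, p))), 64), -92) = Mul(Mul(Add(13, Mul(Add(20, -6), Add(-17, -6))), 64), -92) = Mul(Mul(Add(13, Mul(14, -23)), 64), -92) = Mul(Mul(Add(13, -322), 64), -92) = Mul(Mul(-309, 64), -92) = Mul(-19776, -92) = 1819392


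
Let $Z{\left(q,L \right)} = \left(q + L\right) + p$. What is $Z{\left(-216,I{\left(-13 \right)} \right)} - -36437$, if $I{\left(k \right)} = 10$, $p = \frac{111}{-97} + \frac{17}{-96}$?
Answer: $\frac{337370767}{9312} \approx 36230.0$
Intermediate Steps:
$p = - \frac{12305}{9312}$ ($p = 111 \left(- \frac{1}{97}\right) + 17 \left(- \frac{1}{96}\right) = - \frac{111}{97} - \frac{17}{96} = - \frac{12305}{9312} \approx -1.3214$)
$Z{\left(q,L \right)} = - \frac{12305}{9312} + L + q$ ($Z{\left(q,L \right)} = \left(q + L\right) - \frac{12305}{9312} = \left(L + q\right) - \frac{12305}{9312} = - \frac{12305}{9312} + L + q$)
$Z{\left(-216,I{\left(-13 \right)} \right)} - -36437 = \left(- \frac{12305}{9312} + 10 - 216\right) - -36437 = - \frac{1930577}{9312} + 36437 = \frac{337370767}{9312}$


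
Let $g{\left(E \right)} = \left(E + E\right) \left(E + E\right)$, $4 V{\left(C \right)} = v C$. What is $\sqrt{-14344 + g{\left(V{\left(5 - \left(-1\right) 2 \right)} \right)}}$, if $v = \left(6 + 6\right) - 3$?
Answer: $\frac{i \sqrt{53407}}{2} \approx 115.55 i$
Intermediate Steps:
$v = 9$ ($v = 12 - 3 = 9$)
$V{\left(C \right)} = \frac{9 C}{4}$
$g{\left(E \right)} = 4 E^{2}$ ($g{\left(E \right)} = 2 E 2 E = 4 E^{2}$)
$\sqrt{-14344 + g{\left(V{\left(5 - \left(-1\right) 2 \right)} \right)}} = \sqrt{-14344 + 4 \left(\frac{9 \left(5 - \left(-1\right) 2\right)}{4}\right)^{2}} = \sqrt{-14344 + 4 \left(\frac{9 \left(5 - -2\right)}{4}\right)^{2}} = \sqrt{-14344 + 4 \left(\frac{9 \left(5 + 2\right)}{4}\right)^{2}} = \sqrt{-14344 + 4 \left(\frac{9}{4} \cdot 7\right)^{2}} = \sqrt{-14344 + 4 \left(\frac{63}{4}\right)^{2}} = \sqrt{-14344 + 4 \cdot \frac{3969}{16}} = \sqrt{-14344 + \frac{3969}{4}} = \sqrt{- \frac{53407}{4}} = \frac{i \sqrt{53407}}{2}$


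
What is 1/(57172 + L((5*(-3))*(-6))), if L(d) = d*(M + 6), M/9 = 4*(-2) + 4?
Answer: 1/54472 ≈ 1.8358e-5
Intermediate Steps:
M = -36 (M = 9*(4*(-2) + 4) = 9*(-8 + 4) = 9*(-4) = -36)
L(d) = -30*d (L(d) = d*(-36 + 6) = d*(-30) = -30*d)
1/(57172 + L((5*(-3))*(-6))) = 1/(57172 - 30*5*(-3)*(-6)) = 1/(57172 - (-450)*(-6)) = 1/(57172 - 30*90) = 1/(57172 - 2700) = 1/54472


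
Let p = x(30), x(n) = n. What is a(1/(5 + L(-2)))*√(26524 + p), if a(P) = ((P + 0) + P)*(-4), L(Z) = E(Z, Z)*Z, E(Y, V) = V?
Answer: -8*√26554/9 ≈ -144.85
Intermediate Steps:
L(Z) = Z² (L(Z) = Z*Z = Z²)
p = 30
a(P) = -8*P (a(P) = (P + P)*(-4) = (2*P)*(-4) = -8*P)
a(1/(5 + L(-2)))*√(26524 + p) = (-8/(5 + (-2)²))*√(26524 + 30) = (-8/(5 + 4))*√26554 = (-8/9)*√26554 = (-8*⅑)*√26554 = -8*√26554/9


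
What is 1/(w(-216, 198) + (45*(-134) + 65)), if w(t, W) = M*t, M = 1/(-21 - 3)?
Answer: -1/5956 ≈ -0.00016790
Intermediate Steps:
M = -1/24 (M = 1/(-24) = -1/24 ≈ -0.041667)
w(t, W) = -t/24
1/(w(-216, 198) + (45*(-134) + 65)) = 1/(-1/24*(-216) + (45*(-134) + 65)) = 1/(9 + (-6030 + 65)) = 1/(9 - 5965) = 1/(-5956) = -1/5956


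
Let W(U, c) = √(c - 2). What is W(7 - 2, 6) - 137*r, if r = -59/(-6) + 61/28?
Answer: -138065/84 ≈ -1643.6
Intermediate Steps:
r = 1009/84 (r = -59*(-⅙) + 61*(1/28) = 59/6 + 61/28 = 1009/84 ≈ 12.012)
W(U, c) = √(-2 + c)
W(7 - 2, 6) - 137*r = √(-2 + 6) - 137*1009/84 = √4 - 138233/84 = 2 - 138233/84 = -138065/84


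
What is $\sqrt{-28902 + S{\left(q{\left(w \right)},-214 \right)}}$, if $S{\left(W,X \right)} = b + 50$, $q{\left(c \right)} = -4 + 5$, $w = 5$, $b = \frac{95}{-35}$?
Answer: $\frac{i \sqrt{1413881}}{7} \approx 169.87 i$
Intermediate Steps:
$b = - \frac{19}{7}$ ($b = 95 \left(- \frac{1}{35}\right) = - \frac{19}{7} \approx -2.7143$)
$q{\left(c \right)} = 1$
$S{\left(W,X \right)} = \frac{331}{7}$ ($S{\left(W,X \right)} = - \frac{19}{7} + 50 = \frac{331}{7}$)
$\sqrt{-28902 + S{\left(q{\left(w \right)},-214 \right)}} = \sqrt{-28902 + \frac{331}{7}} = \sqrt{- \frac{201983}{7}} = \frac{i \sqrt{1413881}}{7}$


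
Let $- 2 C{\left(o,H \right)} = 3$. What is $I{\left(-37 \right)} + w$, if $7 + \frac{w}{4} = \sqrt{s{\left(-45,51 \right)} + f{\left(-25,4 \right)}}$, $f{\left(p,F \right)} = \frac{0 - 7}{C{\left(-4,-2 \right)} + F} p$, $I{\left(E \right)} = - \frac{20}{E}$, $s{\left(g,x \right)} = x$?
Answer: $\frac{612}{37} \approx 16.541$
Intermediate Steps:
$C{\left(o,H \right)} = - \frac{3}{2}$ ($C{\left(o,H \right)} = \left(- \frac{1}{2}\right) 3 = - \frac{3}{2}$)
$f{\left(p,F \right)} = - \frac{7 p}{- \frac{3}{2} + F}$ ($f{\left(p,F \right)} = \frac{0 - 7}{- \frac{3}{2} + F} p = - \frac{7}{- \frac{3}{2} + F} p = - \frac{7 p}{- \frac{3}{2} + F}$)
$w = 16$ ($w = -28 + 4 \sqrt{51 - - \frac{350}{-3 + 2 \cdot 4}} = -28 + 4 \sqrt{51 - - \frac{350}{-3 + 8}} = -28 + 4 \sqrt{51 - - \frac{350}{5}} = -28 + 4 \sqrt{51 - \left(-350\right) \frac{1}{5}} = -28 + 4 \sqrt{51 + 70} = -28 + 4 \sqrt{121} = -28 + 4 \cdot 11 = -28 + 44 = 16$)
$I{\left(-37 \right)} + w = - \frac{20}{-37} + 16 = \left(-20\right) \left(- \frac{1}{37}\right) + 16 = \frac{20}{37} + 16 = \frac{612}{37}$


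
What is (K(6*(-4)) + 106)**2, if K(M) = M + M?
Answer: 3364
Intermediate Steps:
K(M) = 2*M
(K(6*(-4)) + 106)**2 = (2*(6*(-4)) + 106)**2 = (2*(-24) + 106)**2 = (-48 + 106)**2 = 58**2 = 3364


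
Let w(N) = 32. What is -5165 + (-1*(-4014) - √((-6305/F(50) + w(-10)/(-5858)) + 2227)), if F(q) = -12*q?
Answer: -1151 - √69104263915830/175740 ≈ -1198.3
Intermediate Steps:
-5165 + (-1*(-4014) - √((-6305/F(50) + w(-10)/(-5858)) + 2227)) = -5165 + (-1*(-4014) - √((-6305/((-12*50)) + 32/(-5858)) + 2227)) = -5165 + (4014 - √((-6305/(-600) + 32*(-1/5858)) + 2227)) = -5165 + (4014 - √((-6305*(-1/600) - 16/2929) + 2227)) = -5165 + (4014 - √((1261/120 - 16/2929) + 2227)) = -5165 + (4014 - √(3691549/351480 + 2227)) = -5165 + (4014 - √(786437509/351480)) = -5165 + (4014 - √69104263915830/175740) = -1151 - √69104263915830/175740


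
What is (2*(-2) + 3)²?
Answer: 1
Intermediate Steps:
(2*(-2) + 3)² = (-4 + 3)² = (-1)² = 1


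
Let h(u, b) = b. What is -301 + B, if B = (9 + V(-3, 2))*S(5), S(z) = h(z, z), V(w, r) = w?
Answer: -271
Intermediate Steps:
S(z) = z
B = 30 (B = (9 - 3)*5 = 6*5 = 30)
-301 + B = -301 + 30 = -271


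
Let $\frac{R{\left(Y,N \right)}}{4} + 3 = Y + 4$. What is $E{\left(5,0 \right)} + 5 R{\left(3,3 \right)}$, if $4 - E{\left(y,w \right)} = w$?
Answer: $84$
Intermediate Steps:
$E{\left(y,w \right)} = 4 - w$
$R{\left(Y,N \right)} = 4 + 4 Y$ ($R{\left(Y,N \right)} = -12 + 4 \left(Y + 4\right) = -12 + 4 \left(4 + Y\right) = -12 + \left(16 + 4 Y\right) = 4 + 4 Y$)
$E{\left(5,0 \right)} + 5 R{\left(3,3 \right)} = \left(4 - 0\right) + 5 \left(4 + 4 \cdot 3\right) = \left(4 + 0\right) + 5 \left(4 + 12\right) = 4 + 5 \cdot 16 = 4 + 80 = 84$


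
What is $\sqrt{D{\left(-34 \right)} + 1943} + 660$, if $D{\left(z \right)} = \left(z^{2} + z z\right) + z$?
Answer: $660 + 3 \sqrt{469} \approx 724.97$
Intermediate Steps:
$D{\left(z \right)} = z + 2 z^{2}$ ($D{\left(z \right)} = \left(z^{2} + z^{2}\right) + z = 2 z^{2} + z = z + 2 z^{2}$)
$\sqrt{D{\left(-34 \right)} + 1943} + 660 = \sqrt{- 34 \left(1 + 2 \left(-34\right)\right) + 1943} + 660 = \sqrt{- 34 \left(1 - 68\right) + 1943} + 660 = \sqrt{\left(-34\right) \left(-67\right) + 1943} + 660 = \sqrt{2278 + 1943} + 660 = \sqrt{4221} + 660 = 3 \sqrt{469} + 660 = 660 + 3 \sqrt{469}$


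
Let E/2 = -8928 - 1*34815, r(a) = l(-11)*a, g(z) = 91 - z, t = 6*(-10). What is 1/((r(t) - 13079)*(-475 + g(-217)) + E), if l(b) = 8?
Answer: 1/2176867 ≈ 4.5938e-7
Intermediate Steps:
t = -60
r(a) = 8*a
E = -87486 (E = 2*(-8928 - 1*34815) = 2*(-8928 - 34815) = 2*(-43743) = -87486)
1/((r(t) - 13079)*(-475 + g(-217)) + E) = 1/((8*(-60) - 13079)*(-475 + (91 - 1*(-217))) - 87486) = 1/((-480 - 13079)*(-475 + (91 + 217)) - 87486) = 1/(-13559*(-475 + 308) - 87486) = 1/(-13559*(-167) - 87486) = 1/(2264353 - 87486) = 1/2176867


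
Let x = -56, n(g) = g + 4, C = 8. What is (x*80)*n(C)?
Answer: -53760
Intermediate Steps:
n(g) = 4 + g
(x*80)*n(C) = (-56*80)*(4 + 8) = -4480*12 = -53760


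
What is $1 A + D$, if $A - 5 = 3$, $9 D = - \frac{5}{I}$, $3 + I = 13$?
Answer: $\frac{143}{18} \approx 7.9444$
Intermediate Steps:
$I = 10$ ($I = -3 + 13 = 10$)
$D = - \frac{1}{18}$ ($D = \frac{\left(-5\right) \frac{1}{10}}{9} = \frac{1}{9} \left(- \frac{1}{2}\right) = - \frac{1}{18} \approx -0.055556$)
$A = 8$ ($A = 5 + 3 = 8$)
$1 A + D = 1 \cdot 8 - \frac{1}{18} = 8 - \frac{1}{18} = \frac{143}{18}$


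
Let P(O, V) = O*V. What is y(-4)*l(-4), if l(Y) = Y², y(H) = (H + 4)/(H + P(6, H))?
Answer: 0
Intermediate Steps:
y(H) = (4 + H)/(7*H) (y(H) = (H + 4)/(H + 6*H) = (4 + H)/((7*H)) = (4 + H)*(1/(7*H)) = (4 + H)/(7*H))
y(-4)*l(-4) = ((⅐)*(4 - 4)/(-4))*(-4)² = ((⅐)*(-¼)*0)*16 = 0*16 = 0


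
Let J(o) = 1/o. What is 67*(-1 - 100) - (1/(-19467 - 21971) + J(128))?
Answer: -17946321199/2652032 ≈ -6767.0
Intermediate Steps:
67*(-1 - 100) - (1/(-19467 - 21971) + J(128)) = 67*(-1 - 100) - (1/(-19467 - 21971) + 1/128) = 67*(-101) - (1/(-41438) + 1/128) = -6767 - (-1/41438 + 1/128) = -6767 - 1*20655/2652032 = -6767 - 20655/2652032 = -17946321199/2652032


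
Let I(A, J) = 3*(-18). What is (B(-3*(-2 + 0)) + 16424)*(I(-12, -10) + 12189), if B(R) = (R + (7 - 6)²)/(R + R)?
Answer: 797249275/4 ≈ 1.9931e+8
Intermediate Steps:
I(A, J) = -54
B(R) = (1 + R)/(2*R) (B(R) = (R + 1²)/((2*R)) = (R + 1)*(1/(2*R)) = (1 + R)*(1/(2*R)) = (1 + R)/(2*R))
(B(-3*(-2 + 0)) + 16424)*(I(-12, -10) + 12189) = ((1 - 3*(-2 + 0))/(2*((-3*(-2 + 0)))) + 16424)*(-54 + 12189) = ((1 - 3*(-2))/(2*((-3*(-2)))) + 16424)*12135 = ((½)*(1 + 6)/6 + 16424)*12135 = ((½)*(⅙)*7 + 16424)*12135 = (7/12 + 16424)*12135 = (197095/12)*12135 = 797249275/4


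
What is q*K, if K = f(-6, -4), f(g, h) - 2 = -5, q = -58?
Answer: 174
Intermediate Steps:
f(g, h) = -3 (f(g, h) = 2 - 5 = -3)
K = -3
q*K = -58*(-3) = 174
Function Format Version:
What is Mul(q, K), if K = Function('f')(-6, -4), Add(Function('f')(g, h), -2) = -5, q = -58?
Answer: 174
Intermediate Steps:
Function('f')(g, h) = -3 (Function('f')(g, h) = Add(2, -5) = -3)
K = -3
Mul(q, K) = Mul(-58, -3) = 174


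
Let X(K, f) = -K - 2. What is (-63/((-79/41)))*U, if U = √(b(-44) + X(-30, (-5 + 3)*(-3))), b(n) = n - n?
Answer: 5166*√7/79 ≈ 173.01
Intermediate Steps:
b(n) = 0
X(K, f) = -2 - K
U = 2*√7 (U = √(0 + (-2 - 1*(-30))) = √(0 + (-2 + 30)) = √(0 + 28) = √28 = 2*√7 ≈ 5.2915)
(-63/((-79/41)))*U = (-63/((-79/41)))*(2*√7) = (-63/((-79*1/41)))*(2*√7) = (-63/(-79/41))*(2*√7) = (-63*(-41/79))*(2*√7) = 2583*(2*√7)/79 = 5166*√7/79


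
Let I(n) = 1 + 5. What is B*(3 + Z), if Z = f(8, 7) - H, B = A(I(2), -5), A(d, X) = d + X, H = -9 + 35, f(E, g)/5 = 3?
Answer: -8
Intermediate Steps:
f(E, g) = 15 (f(E, g) = 5*3 = 15)
I(n) = 6
H = 26
A(d, X) = X + d
B = 1 (B = -5 + 6 = 1)
Z = -11 (Z = 15 - 1*26 = 15 - 26 = -11)
B*(3 + Z) = 1*(3 - 11) = 1*(-8) = -8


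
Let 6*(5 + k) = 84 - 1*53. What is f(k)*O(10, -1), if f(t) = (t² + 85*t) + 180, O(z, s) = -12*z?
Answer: -69910/3 ≈ -23303.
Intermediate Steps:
k = ⅙ (k = -5 + (84 - 1*53)/6 = -5 + (84 - 53)/6 = -5 + (⅙)*31 = -5 + 31/6 = ⅙ ≈ 0.16667)
f(t) = 180 + t² + 85*t
f(k)*O(10, -1) = (180 + (⅙)² + 85*(⅙))*(-12*10) = (180 + 1/36 + 85/6)*(-120) = (6991/36)*(-120) = -69910/3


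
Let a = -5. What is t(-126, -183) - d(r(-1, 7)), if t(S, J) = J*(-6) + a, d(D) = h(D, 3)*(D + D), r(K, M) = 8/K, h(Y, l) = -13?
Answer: 885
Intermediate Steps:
d(D) = -26*D (d(D) = -13*(D + D) = -26*D)
t(S, J) = -5 - 6*J (t(S, J) = J*(-6) - 5 = -6*J - 5 = -5 - 6*J)
t(-126, -183) - d(r(-1, 7)) = (-5 - 6*(-183)) - (-26)*8/(-1) = (-5 + 1098) - (-26)*8*(-1) = 1093 - (-26)*(-8) = 1093 - 1*208 = 1093 - 208 = 885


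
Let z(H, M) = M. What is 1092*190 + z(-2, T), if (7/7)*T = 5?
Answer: 207485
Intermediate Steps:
T = 5
1092*190 + z(-2, T) = 1092*190 + 5 = 207480 + 5 = 207485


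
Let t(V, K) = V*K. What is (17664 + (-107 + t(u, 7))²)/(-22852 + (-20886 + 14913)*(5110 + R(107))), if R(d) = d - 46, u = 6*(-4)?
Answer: -13327/4415605 ≈ -0.0030182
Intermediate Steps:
u = -24
R(d) = -46 + d
t(V, K) = K*V
(17664 + (-107 + t(u, 7))²)/(-22852 + (-20886 + 14913)*(5110 + R(107))) = (17664 + (-107 + 7*(-24))²)/(-22852 + (-20886 + 14913)*(5110 + (-46 + 107))) = (17664 + (-107 - 168)²)/(-22852 - 5973*(5110 + 61)) = (17664 + (-275)²)/(-22852 - 5973*5171) = (17664 + 75625)/(-22852 - 30886383) = 93289/(-30909235) = 93289*(-1/30909235) = -13327/4415605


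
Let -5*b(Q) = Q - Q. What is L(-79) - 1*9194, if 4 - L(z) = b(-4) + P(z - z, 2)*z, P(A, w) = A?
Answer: -9190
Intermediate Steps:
b(Q) = 0 (b(Q) = -(Q - Q)/5 = -1/5*0 = 0)
L(z) = 4 (L(z) = 4 - (0 + (z - z)*z) = 4 - (0 + 0*z) = 4 - (0 + 0) = 4 - 1*0 = 4 + 0 = 4)
L(-79) - 1*9194 = 4 - 1*9194 = 4 - 9194 = -9190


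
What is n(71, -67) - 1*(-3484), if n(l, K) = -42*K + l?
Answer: 6369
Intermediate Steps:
n(l, K) = l - 42*K
n(71, -67) - 1*(-3484) = (71 - 42*(-67)) - 1*(-3484) = (71 + 2814) + 3484 = 2885 + 3484 = 6369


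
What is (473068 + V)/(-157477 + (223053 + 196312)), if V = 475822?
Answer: 474445/130944 ≈ 3.6233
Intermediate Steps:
(473068 + V)/(-157477 + (223053 + 196312)) = (473068 + 475822)/(-157477 + (223053 + 196312)) = 948890/(-157477 + 419365) = 948890/261888 = 948890*(1/261888) = 474445/130944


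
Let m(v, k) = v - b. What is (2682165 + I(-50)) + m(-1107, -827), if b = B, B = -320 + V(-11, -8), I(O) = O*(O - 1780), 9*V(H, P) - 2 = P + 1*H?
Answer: 24955919/9 ≈ 2.7729e+6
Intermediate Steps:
V(H, P) = 2/9 + H/9 + P/9 (V(H, P) = 2/9 + (P + 1*H)/9 = 2/9 + (P + H)/9 = 2/9 + (H + P)/9 = 2/9 + (H/9 + P/9) = 2/9 + H/9 + P/9)
I(O) = O*(-1780 + O)
B = -2897/9 (B = -320 + (2/9 + (⅑)*(-11) + (⅑)*(-8)) = -320 + (2/9 - 11/9 - 8/9) = -320 - 17/9 = -2897/9 ≈ -321.89)
b = -2897/9 ≈ -321.89
m(v, k) = 2897/9 + v (m(v, k) = v - 1*(-2897/9) = v + 2897/9 = 2897/9 + v)
(2682165 + I(-50)) + m(-1107, -827) = (2682165 - 50*(-1780 - 50)) + (2897/9 - 1107) = (2682165 - 50*(-1830)) - 7066/9 = (2682165 + 91500) - 7066/9 = 2773665 - 7066/9 = 24955919/9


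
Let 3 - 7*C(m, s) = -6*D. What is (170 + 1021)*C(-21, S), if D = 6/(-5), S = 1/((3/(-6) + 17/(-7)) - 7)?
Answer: -3573/5 ≈ -714.60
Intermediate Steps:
S = -14/139 (S = 1/((3*(-⅙) + 17*(-⅐)) - 7) = 1/((-½ - 17/7) - 7) = 1/(-41/14 - 7) = 1/(-139/14) = -14/139 ≈ -0.10072)
D = -6/5 (D = 6*(-⅕) = -6/5 ≈ -1.2000)
C(m, s) = -⅗ (C(m, s) = 3/7 - (-6)*(-6)/(7*5) = 3/7 - ⅐*36/5 = 3/7 - 36/35 = -⅗)
(170 + 1021)*C(-21, S) = (170 + 1021)*(-⅗) = 1191*(-⅗) = -3573/5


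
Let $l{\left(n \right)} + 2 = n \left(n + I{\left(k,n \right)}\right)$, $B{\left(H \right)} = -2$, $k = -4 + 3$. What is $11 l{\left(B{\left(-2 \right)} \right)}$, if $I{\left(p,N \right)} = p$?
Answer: $44$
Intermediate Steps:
$k = -1$
$l{\left(n \right)} = -2 + n \left(-1 + n\right)$ ($l{\left(n \right)} = -2 + n \left(n - 1\right) = -2 + n \left(-1 + n\right)$)
$11 l{\left(B{\left(-2 \right)} \right)} = 11 \left(-2 + \left(-2\right)^{2} - -2\right) = 11 \left(-2 + 4 + 2\right) = 11 \cdot 4 = 44$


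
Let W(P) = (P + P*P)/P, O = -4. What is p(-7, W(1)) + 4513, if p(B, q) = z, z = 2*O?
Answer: 4505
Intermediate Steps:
W(P) = (P + P²)/P
z = -8 (z = 2*(-4) = -8)
p(B, q) = -8
p(-7, W(1)) + 4513 = -8 + 4513 = 4505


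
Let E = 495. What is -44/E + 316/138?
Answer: 2278/1035 ≈ 2.2010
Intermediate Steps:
-44/E + 316/138 = -44/495 + 316/138 = -44*1/495 + 316*(1/138) = -4/45 + 158/69 = 2278/1035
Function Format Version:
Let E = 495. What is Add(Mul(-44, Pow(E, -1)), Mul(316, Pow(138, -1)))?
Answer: Rational(2278, 1035) ≈ 2.2010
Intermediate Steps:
Add(Mul(-44, Pow(E, -1)), Mul(316, Pow(138, -1))) = Add(Mul(-44, Pow(495, -1)), Mul(316, Pow(138, -1))) = Add(Mul(-44, Rational(1, 495)), Mul(316, Rational(1, 138))) = Add(Rational(-4, 45), Rational(158, 69)) = Rational(2278, 1035)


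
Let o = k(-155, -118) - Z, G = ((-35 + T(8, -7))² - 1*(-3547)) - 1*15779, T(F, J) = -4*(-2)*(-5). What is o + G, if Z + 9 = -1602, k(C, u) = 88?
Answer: -4908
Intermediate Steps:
T(F, J) = -40 (T(F, J) = 8*(-5) = -40)
Z = -1611 (Z = -9 - 1602 = -1611)
G = -6607 (G = ((-35 - 40)² - 1*(-3547)) - 1*15779 = ((-75)² + 3547) - 15779 = (5625 + 3547) - 15779 = 9172 - 15779 = -6607)
o = 1699 (o = 88 - 1*(-1611) = 88 + 1611 = 1699)
o + G = 1699 - 6607 = -4908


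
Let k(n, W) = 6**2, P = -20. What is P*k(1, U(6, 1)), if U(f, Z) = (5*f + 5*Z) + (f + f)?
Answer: -720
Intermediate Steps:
U(f, Z) = 5*Z + 7*f (U(f, Z) = (5*Z + 5*f) + 2*f = 5*Z + 7*f)
k(n, W) = 36
P*k(1, U(6, 1)) = -20*36 = -720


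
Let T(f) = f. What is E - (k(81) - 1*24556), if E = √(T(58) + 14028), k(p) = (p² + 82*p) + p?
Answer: 11272 + √14086 ≈ 11391.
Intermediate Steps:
k(p) = p² + 83*p
E = √14086 (E = √(58 + 14028) = √14086 ≈ 118.68)
E - (k(81) - 1*24556) = √14086 - (81*(83 + 81) - 1*24556) = √14086 - (81*164 - 24556) = √14086 - (13284 - 24556) = √14086 - 1*(-11272) = √14086 + 11272 = 11272 + √14086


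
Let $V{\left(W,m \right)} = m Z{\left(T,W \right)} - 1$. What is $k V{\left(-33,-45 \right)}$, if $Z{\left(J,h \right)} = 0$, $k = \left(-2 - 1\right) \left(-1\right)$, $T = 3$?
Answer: $-3$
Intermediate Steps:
$k = 3$ ($k = \left(-3\right) \left(-1\right) = 3$)
$V{\left(W,m \right)} = -1$ ($V{\left(W,m \right)} = m 0 - 1 = 0 - 1 = -1$)
$k V{\left(-33,-45 \right)} = 3 \left(-1\right) = -3$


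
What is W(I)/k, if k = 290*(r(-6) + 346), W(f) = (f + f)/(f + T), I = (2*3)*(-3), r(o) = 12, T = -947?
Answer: 9/25046575 ≈ 3.5933e-7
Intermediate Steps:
I = -18 (I = 6*(-3) = -18)
W(f) = 2*f/(-947 + f) (W(f) = (f + f)/(f - 947) = (2*f)/(-947 + f) = 2*f/(-947 + f))
k = 103820 (k = 290*(12 + 346) = 290*358 = 103820)
W(I)/k = (2*(-18)/(-947 - 18))/103820 = (2*(-18)/(-965))*(1/103820) = (2*(-18)*(-1/965))*(1/103820) = (36/965)*(1/103820) = 9/25046575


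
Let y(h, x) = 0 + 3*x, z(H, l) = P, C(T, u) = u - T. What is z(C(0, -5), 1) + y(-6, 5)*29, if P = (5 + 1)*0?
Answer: 435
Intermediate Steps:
P = 0 (P = 6*0 = 0)
z(H, l) = 0
y(h, x) = 3*x
z(C(0, -5), 1) + y(-6, 5)*29 = 0 + (3*5)*29 = 0 + 15*29 = 0 + 435 = 435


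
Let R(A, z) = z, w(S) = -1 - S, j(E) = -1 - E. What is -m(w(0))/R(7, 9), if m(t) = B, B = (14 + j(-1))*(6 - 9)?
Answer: 14/3 ≈ 4.6667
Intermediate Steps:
B = -42 (B = (14 + (-1 - 1*(-1)))*(6 - 9) = (14 + (-1 + 1))*(-3) = (14 + 0)*(-3) = 14*(-3) = -42)
m(t) = -42
-m(w(0))/R(7, 9) = -(-42)/9 = -1*(-14/3) = 14/3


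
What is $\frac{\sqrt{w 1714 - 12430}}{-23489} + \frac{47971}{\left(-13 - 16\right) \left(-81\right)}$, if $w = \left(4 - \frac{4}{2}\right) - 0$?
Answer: $\frac{47971}{2349} - \frac{i \sqrt{9002}}{23489} \approx 20.422 - 0.0040393 i$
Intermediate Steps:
$w = 2$ ($w = \left(4 - 4 \cdot \frac{1}{2}\right) + 0 = \left(4 - 2\right) + 0 = 2 + 0 = 2$)
$\frac{\sqrt{w 1714 - 12430}}{-23489} + \frac{47971}{\left(-13 - 16\right) \left(-81\right)} = \frac{\sqrt{2 \cdot 1714 - 12430}}{-23489} + \frac{47971}{\left(-13 - 16\right) \left(-81\right)} = \sqrt{3428 - 12430} \left(- \frac{1}{23489}\right) + \frac{47971}{\left(-29\right) \left(-81\right)} = \sqrt{-9002} \left(- \frac{1}{23489}\right) + \frac{47971}{2349} = i \sqrt{9002} \left(- \frac{1}{23489}\right) + 47971 \cdot \frac{1}{2349} = - \frac{i \sqrt{9002}}{23489} + \frac{47971}{2349} = \frac{47971}{2349} - \frac{i \sqrt{9002}}{23489}$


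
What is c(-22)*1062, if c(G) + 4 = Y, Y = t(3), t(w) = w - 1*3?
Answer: -4248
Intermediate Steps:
t(w) = -3 + w (t(w) = w - 3 = -3 + w)
Y = 0 (Y = -3 + 3 = 0)
c(G) = -4 (c(G) = -4 + 0 = -4)
c(-22)*1062 = -4*1062 = -4248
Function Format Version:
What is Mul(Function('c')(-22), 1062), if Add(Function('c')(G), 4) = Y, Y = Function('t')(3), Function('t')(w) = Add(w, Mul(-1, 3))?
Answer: -4248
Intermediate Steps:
Function('t')(w) = Add(-3, w) (Function('t')(w) = Add(w, -3) = Add(-3, w))
Y = 0 (Y = Add(-3, 3) = 0)
Function('c')(G) = -4 (Function('c')(G) = Add(-4, 0) = -4)
Mul(Function('c')(-22), 1062) = Mul(-4, 1062) = -4248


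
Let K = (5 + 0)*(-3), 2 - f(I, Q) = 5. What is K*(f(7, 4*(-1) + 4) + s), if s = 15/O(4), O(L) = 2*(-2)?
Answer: 405/4 ≈ 101.25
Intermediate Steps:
f(I, Q) = -3 (f(I, Q) = 2 - 1*5 = 2 - 5 = -3)
O(L) = -4
s = -15/4 (s = 15/(-4) = 15*(-¼) = -15/4 ≈ -3.7500)
K = -15 (K = 5*(-3) = -15)
K*(f(7, 4*(-1) + 4) + s) = -15*(-3 - 15/4) = -15*(-27/4) = 405/4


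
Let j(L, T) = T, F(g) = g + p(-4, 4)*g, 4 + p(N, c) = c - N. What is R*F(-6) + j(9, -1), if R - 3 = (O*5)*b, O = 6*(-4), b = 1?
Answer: 3509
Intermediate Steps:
O = -24
p(N, c) = -4 + c - N (p(N, c) = -4 + (c - N) = -4 + c - N)
R = -117 (R = 3 - 24*5*1 = 3 - 120*1 = 3 - 120 = -117)
F(g) = 5*g (F(g) = g + (-4 + 4 - 1*(-4))*g = g + (-4 + 4 + 4)*g = g + 4*g = 5*g)
R*F(-6) + j(9, -1) = -585*(-6) - 1 = -117*(-30) - 1 = 3510 - 1 = 3509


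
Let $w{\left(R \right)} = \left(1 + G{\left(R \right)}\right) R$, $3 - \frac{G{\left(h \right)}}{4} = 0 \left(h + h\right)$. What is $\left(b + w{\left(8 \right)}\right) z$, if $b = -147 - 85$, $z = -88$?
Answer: $11264$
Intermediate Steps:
$G{\left(h \right)} = 12$ ($G{\left(h \right)} = 12 - 4 \cdot 0 \left(h + h\right) = 12 - 4 \cdot 0 \cdot 2 h = 12 - 0 = 12 + 0 = 12$)
$b = -232$ ($b = -147 - 85 = -232$)
$w{\left(R \right)} = 13 R$ ($w{\left(R \right)} = \left(1 + 12\right) R = 13 R$)
$\left(b + w{\left(8 \right)}\right) z = \left(-232 + 13 \cdot 8\right) \left(-88\right) = \left(-232 + 104\right) \left(-88\right) = \left(-128\right) \left(-88\right) = 11264$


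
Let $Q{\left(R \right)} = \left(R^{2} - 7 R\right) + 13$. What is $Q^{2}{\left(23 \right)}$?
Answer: $145161$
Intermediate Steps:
$Q{\left(R \right)} = 13 + R^{2} - 7 R$
$Q^{2}{\left(23 \right)} = \left(13 + 23^{2} - 161\right)^{2} = \left(13 + 529 - 161\right)^{2} = 381^{2} = 145161$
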